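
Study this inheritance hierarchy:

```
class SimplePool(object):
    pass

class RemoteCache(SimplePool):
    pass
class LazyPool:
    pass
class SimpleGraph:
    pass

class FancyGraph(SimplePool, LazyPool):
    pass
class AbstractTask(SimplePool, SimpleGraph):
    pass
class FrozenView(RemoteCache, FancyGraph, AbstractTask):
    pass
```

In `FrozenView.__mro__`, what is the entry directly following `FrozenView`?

L[FrozenView] = FrozenView + merge(L[RemoteCache], L[FancyGraph], L[AbstractTask], [RemoteCache FancyGraph AbstractTask])
  take RemoteCache:  [RemoteCache SimplePool object] + [FancyGraph SimplePool LazyPool object] + [AbstractTask SimplePool SimpleGraph object] + [RemoteCache FancyGraph AbstractTask]
  take FancyGraph:  [SimplePool object] + [FancyGraph SimplePool LazyPool object] + [AbstractTask SimplePool SimpleGraph object] + [FancyGraph AbstractTask]
  take AbstractTask:  [SimplePool object] + [SimplePool LazyPool object] + [AbstractTask SimplePool SimpleGraph object] + [AbstractTask]
  take SimplePool:  [SimplePool object] + [SimplePool LazyPool object] + [SimplePool SimpleGraph object]
  take LazyPool:  [object] + [LazyPool object] + [SimpleGraph object]
  take SimpleGraph:  [object] + [object] + [SimpleGraph object]
  take object:  [object] + [object] + [object]
MRO: FrozenView RemoteCache FancyGraph AbstractTask SimplePool LazyPool SimpleGraph object
FrozenView is at position 0; next is RemoteCache.

RemoteCache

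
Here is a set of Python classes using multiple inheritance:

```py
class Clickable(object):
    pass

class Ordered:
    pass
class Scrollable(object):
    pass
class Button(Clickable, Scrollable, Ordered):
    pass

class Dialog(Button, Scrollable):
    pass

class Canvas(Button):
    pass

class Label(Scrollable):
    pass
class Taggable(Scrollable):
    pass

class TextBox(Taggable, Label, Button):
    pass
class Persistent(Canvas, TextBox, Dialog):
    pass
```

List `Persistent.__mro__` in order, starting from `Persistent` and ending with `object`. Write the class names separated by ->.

L[Persistent] = Persistent + merge(L[Canvas], L[TextBox], L[Dialog], [Canvas TextBox Dialog])
  take Canvas:  [Canvas Button Clickable Scrollable Ordered object] + [TextBox Taggable Label Button Clickable Scrollable Ordered object] + [Dialog Button Clickable Scrollable Ordered object] + [Canvas TextBox Dialog]
  take TextBox:  [Button Clickable Scrollable Ordered object] + [TextBox Taggable Label Button Clickable Scrollable Ordered object] + [Dialog Button Clickable Scrollable Ordered object] + [TextBox Dialog]
  take Taggable:  [Button Clickable Scrollable Ordered object] + [Taggable Label Button Clickable Scrollable Ordered object] + [Dialog Button Clickable Scrollable Ordered object] + [Dialog]
  take Label:  [Button Clickable Scrollable Ordered object] + [Label Button Clickable Scrollable Ordered object] + [Dialog Button Clickable Scrollable Ordered object] + [Dialog]
  take Dialog:  [Button Clickable Scrollable Ordered object] + [Button Clickable Scrollable Ordered object] + [Dialog Button Clickable Scrollable Ordered object] + [Dialog]
  take Button:  [Button Clickable Scrollable Ordered object] + [Button Clickable Scrollable Ordered object] + [Button Clickable Scrollable Ordered object]
  take Clickable:  [Clickable Scrollable Ordered object] + [Clickable Scrollable Ordered object] + [Clickable Scrollable Ordered object]
  take Scrollable:  [Scrollable Ordered object] + [Scrollable Ordered object] + [Scrollable Ordered object]
  take Ordered:  [Ordered object] + [Ordered object] + [Ordered object]
  take object:  [object] + [object] + [object]

Persistent -> Canvas -> TextBox -> Taggable -> Label -> Dialog -> Button -> Clickable -> Scrollable -> Ordered -> object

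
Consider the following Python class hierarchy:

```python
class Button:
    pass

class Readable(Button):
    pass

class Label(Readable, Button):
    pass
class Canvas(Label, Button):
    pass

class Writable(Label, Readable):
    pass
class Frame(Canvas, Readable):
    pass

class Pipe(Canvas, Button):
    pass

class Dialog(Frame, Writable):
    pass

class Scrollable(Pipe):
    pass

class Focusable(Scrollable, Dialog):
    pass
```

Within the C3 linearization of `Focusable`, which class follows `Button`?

object

L[Focusable] = Focusable + merge(L[Scrollable], L[Dialog], [Scrollable Dialog])
  take Scrollable:  [Scrollable Pipe Canvas Label Readable Button object] + [Dialog Frame Canvas Writable Label Readable Button object] + [Scrollable Dialog]
  take Pipe:  [Pipe Canvas Label Readable Button object] + [Dialog Frame Canvas Writable Label Readable Button object] + [Dialog]
  take Dialog:  [Canvas Label Readable Button object] + [Dialog Frame Canvas Writable Label Readable Button object] + [Dialog]
  take Frame:  [Canvas Label Readable Button object] + [Frame Canvas Writable Label Readable Button object]
  take Canvas:  [Canvas Label Readable Button object] + [Canvas Writable Label Readable Button object]
  take Writable:  [Label Readable Button object] + [Writable Label Readable Button object]
  take Label:  [Label Readable Button object] + [Label Readable Button object]
  take Readable:  [Readable Button object] + [Readable Button object]
  take Button:  [Button object] + [Button object]
  take object:  [object] + [object]
MRO: Focusable Scrollable Pipe Dialog Frame Canvas Writable Label Readable Button object
Button is at position 9; next is object.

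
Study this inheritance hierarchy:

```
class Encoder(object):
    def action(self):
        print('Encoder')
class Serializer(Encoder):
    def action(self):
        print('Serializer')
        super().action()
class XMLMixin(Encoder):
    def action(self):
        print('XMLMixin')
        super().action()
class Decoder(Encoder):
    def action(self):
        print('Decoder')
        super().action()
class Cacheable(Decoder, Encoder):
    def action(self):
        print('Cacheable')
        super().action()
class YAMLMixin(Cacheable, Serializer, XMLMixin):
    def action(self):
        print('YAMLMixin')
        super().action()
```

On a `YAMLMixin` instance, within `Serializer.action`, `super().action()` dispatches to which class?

XMLMixin

L[YAMLMixin] = YAMLMixin + merge(L[Cacheable], L[Serializer], L[XMLMixin], [Cacheable Serializer XMLMixin])
  take Cacheable:  [Cacheable Decoder Encoder object] + [Serializer Encoder object] + [XMLMixin Encoder object] + [Cacheable Serializer XMLMixin]
  take Decoder:  [Decoder Encoder object] + [Serializer Encoder object] + [XMLMixin Encoder object] + [Serializer XMLMixin]
  take Serializer:  [Encoder object] + [Serializer Encoder object] + [XMLMixin Encoder object] + [Serializer XMLMixin]
  take XMLMixin:  [Encoder object] + [Encoder object] + [XMLMixin Encoder object] + [XMLMixin]
  take Encoder:  [Encoder object] + [Encoder object] + [Encoder object]
  take object:  [object] + [object] + [object]
MRO: YAMLMixin Cacheable Decoder Serializer XMLMixin Encoder object
super() in Serializer.action on a YAMLMixin instance goes to the class after Serializer in YAMLMixin's MRO: XMLMixin.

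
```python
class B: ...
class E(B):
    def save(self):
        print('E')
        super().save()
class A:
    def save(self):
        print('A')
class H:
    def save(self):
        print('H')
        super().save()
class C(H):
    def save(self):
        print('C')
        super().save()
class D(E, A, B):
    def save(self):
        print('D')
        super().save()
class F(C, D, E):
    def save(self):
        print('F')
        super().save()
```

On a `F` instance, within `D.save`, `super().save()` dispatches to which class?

E

L[F] = F + merge(L[C], L[D], L[E], [C D E])
  take C:  [C H object] + [D E A B object] + [E B object] + [C D E]
  take H:  [H object] + [D E A B object] + [E B object] + [D E]
  take D:  [object] + [D E A B object] + [E B object] + [D E]
  take E:  [object] + [E A B object] + [E B object] + [E]
  take A:  [object] + [A B object] + [B object]
  take B:  [object] + [B object] + [B object]
  take object:  [object] + [object] + [object]
MRO: F C H D E A B object
super() in D.save on a F instance goes to the class after D in F's MRO: E.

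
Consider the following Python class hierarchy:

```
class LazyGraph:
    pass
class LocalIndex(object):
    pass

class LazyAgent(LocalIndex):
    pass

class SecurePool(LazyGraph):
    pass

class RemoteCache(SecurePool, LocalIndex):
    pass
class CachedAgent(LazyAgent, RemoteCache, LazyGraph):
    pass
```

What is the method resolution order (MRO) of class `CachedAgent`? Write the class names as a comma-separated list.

CachedAgent, LazyAgent, RemoteCache, SecurePool, LazyGraph, LocalIndex, object

L[CachedAgent] = CachedAgent + merge(L[LazyAgent], L[RemoteCache], L[LazyGraph], [LazyAgent RemoteCache LazyGraph])
  take LazyAgent:  [LazyAgent LocalIndex object] + [RemoteCache SecurePool LazyGraph LocalIndex object] + [LazyGraph object] + [LazyAgent RemoteCache LazyGraph]
  take RemoteCache:  [LocalIndex object] + [RemoteCache SecurePool LazyGraph LocalIndex object] + [LazyGraph object] + [RemoteCache LazyGraph]
  take SecurePool:  [LocalIndex object] + [SecurePool LazyGraph LocalIndex object] + [LazyGraph object] + [LazyGraph]
  take LazyGraph:  [LocalIndex object] + [LazyGraph LocalIndex object] + [LazyGraph object] + [LazyGraph]
  take LocalIndex:  [LocalIndex object] + [LocalIndex object] + [object]
  take object:  [object] + [object] + [object]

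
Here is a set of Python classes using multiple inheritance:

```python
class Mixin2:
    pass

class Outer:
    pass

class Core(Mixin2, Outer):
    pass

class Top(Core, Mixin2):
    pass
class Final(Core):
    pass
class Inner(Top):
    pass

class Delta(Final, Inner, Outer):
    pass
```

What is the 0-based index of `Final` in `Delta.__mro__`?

1

L[Delta] = Delta + merge(L[Final], L[Inner], L[Outer], [Final Inner Outer])
  take Final:  [Final Core Mixin2 Outer object] + [Inner Top Core Mixin2 Outer object] + [Outer object] + [Final Inner Outer]
  take Inner:  [Core Mixin2 Outer object] + [Inner Top Core Mixin2 Outer object] + [Outer object] + [Inner Outer]
  take Top:  [Core Mixin2 Outer object] + [Top Core Mixin2 Outer object] + [Outer object] + [Outer]
  take Core:  [Core Mixin2 Outer object] + [Core Mixin2 Outer object] + [Outer object] + [Outer]
  take Mixin2:  [Mixin2 Outer object] + [Mixin2 Outer object] + [Outer object] + [Outer]
  take Outer:  [Outer object] + [Outer object] + [Outer object] + [Outer]
  take object:  [object] + [object] + [object]
MRO: Delta Final Inner Top Core Mixin2 Outer object
Final sits at index 1.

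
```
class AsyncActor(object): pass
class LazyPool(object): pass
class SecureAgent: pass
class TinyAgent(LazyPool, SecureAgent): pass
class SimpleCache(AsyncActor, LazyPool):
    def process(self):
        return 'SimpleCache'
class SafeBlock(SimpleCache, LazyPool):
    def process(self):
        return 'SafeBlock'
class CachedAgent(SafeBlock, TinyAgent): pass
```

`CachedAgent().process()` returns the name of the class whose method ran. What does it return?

L[CachedAgent] = CachedAgent + merge(L[SafeBlock], L[TinyAgent], [SafeBlock TinyAgent])
  take SafeBlock:  [SafeBlock SimpleCache AsyncActor LazyPool object] + [TinyAgent LazyPool SecureAgent object] + [SafeBlock TinyAgent]
  take SimpleCache:  [SimpleCache AsyncActor LazyPool object] + [TinyAgent LazyPool SecureAgent object] + [TinyAgent]
  take AsyncActor:  [AsyncActor LazyPool object] + [TinyAgent LazyPool SecureAgent object] + [TinyAgent]
  take TinyAgent:  [LazyPool object] + [TinyAgent LazyPool SecureAgent object] + [TinyAgent]
  take LazyPool:  [LazyPool object] + [LazyPool SecureAgent object]
  take SecureAgent:  [object] + [SecureAgent object]
  take object:  [object] + [object]
MRO: CachedAgent SafeBlock SimpleCache AsyncActor TinyAgent LazyPool SecureAgent object
process is defined in: SafeBlock, SimpleCache. First along the MRO is SafeBlock.

SafeBlock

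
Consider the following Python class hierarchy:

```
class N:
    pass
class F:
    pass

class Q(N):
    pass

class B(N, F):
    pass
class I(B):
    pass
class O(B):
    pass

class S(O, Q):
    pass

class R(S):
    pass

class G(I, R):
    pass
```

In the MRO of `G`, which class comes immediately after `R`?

S

L[G] = G + merge(L[I], L[R], [I R])
  take I:  [I B N F object] + [R S O B Q N F object] + [I R]
  take R:  [B N F object] + [R S O B Q N F object] + [R]
  take S:  [B N F object] + [S O B Q N F object]
  take O:  [B N F object] + [O B Q N F object]
  take B:  [B N F object] + [B Q N F object]
  take Q:  [N F object] + [Q N F object]
  take N:  [N F object] + [N F object]
  take F:  [F object] + [F object]
  take object:  [object] + [object]
MRO: G I R S O B Q N F object
R is at position 2; next is S.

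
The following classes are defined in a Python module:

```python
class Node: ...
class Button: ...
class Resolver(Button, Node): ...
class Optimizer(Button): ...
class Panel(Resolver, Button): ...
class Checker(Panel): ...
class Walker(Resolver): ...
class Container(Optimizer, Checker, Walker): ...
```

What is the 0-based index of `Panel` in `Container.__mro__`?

3

L[Container] = Container + merge(L[Optimizer], L[Checker], L[Walker], [Optimizer Checker Walker])
  take Optimizer:  [Optimizer Button object] + [Checker Panel Resolver Button Node object] + [Walker Resolver Button Node object] + [Optimizer Checker Walker]
  take Checker:  [Button object] + [Checker Panel Resolver Button Node object] + [Walker Resolver Button Node object] + [Checker Walker]
  take Panel:  [Button object] + [Panel Resolver Button Node object] + [Walker Resolver Button Node object] + [Walker]
  take Walker:  [Button object] + [Resolver Button Node object] + [Walker Resolver Button Node object] + [Walker]
  take Resolver:  [Button object] + [Resolver Button Node object] + [Resolver Button Node object]
  take Button:  [Button object] + [Button Node object] + [Button Node object]
  take Node:  [object] + [Node object] + [Node object]
  take object:  [object] + [object] + [object]
MRO: Container Optimizer Checker Panel Walker Resolver Button Node object
Panel sits at index 3.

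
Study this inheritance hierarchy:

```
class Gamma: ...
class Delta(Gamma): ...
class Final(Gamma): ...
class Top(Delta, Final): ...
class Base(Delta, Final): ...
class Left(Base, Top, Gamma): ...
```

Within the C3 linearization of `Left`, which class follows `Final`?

L[Left] = Left + merge(L[Base], L[Top], L[Gamma], [Base Top Gamma])
  take Base:  [Base Delta Final Gamma object] + [Top Delta Final Gamma object] + [Gamma object] + [Base Top Gamma]
  take Top:  [Delta Final Gamma object] + [Top Delta Final Gamma object] + [Gamma object] + [Top Gamma]
  take Delta:  [Delta Final Gamma object] + [Delta Final Gamma object] + [Gamma object] + [Gamma]
  take Final:  [Final Gamma object] + [Final Gamma object] + [Gamma object] + [Gamma]
  take Gamma:  [Gamma object] + [Gamma object] + [Gamma object] + [Gamma]
  take object:  [object] + [object] + [object]
MRO: Left Base Top Delta Final Gamma object
Final is at position 4; next is Gamma.

Gamma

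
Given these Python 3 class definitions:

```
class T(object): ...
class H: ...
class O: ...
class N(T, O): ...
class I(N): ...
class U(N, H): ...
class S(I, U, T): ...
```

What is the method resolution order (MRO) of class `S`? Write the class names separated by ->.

S -> I -> U -> N -> T -> O -> H -> object

L[S] = S + merge(L[I], L[U], L[T], [I U T])
  take I:  [I N T O object] + [U N T O H object] + [T object] + [I U T]
  take U:  [N T O object] + [U N T O H object] + [T object] + [U T]
  take N:  [N T O object] + [N T O H object] + [T object] + [T]
  take T:  [T O object] + [T O H object] + [T object] + [T]
  take O:  [O object] + [O H object] + [object]
  take H:  [object] + [H object] + [object]
  take object:  [object] + [object] + [object]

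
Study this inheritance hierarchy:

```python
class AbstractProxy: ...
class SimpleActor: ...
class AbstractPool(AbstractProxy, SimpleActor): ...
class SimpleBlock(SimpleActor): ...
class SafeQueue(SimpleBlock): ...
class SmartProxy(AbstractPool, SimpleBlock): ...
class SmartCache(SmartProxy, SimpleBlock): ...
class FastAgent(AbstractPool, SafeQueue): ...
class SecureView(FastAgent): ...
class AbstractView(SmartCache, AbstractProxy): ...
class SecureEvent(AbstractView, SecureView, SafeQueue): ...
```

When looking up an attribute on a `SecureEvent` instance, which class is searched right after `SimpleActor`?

L[SecureEvent] = SecureEvent + merge(L[AbstractView], L[SecureView], L[SafeQueue], [AbstractView SecureView SafeQueue])
  take AbstractView:  [AbstractView SmartCache SmartProxy AbstractPool AbstractProxy SimpleBlock SimpleActor object] + [SecureView FastAgent AbstractPool AbstractProxy SafeQueue SimpleBlock SimpleActor object] + [SafeQueue SimpleBlock SimpleActor object] + [AbstractView SecureView SafeQueue]
  take SmartCache:  [SmartCache SmartProxy AbstractPool AbstractProxy SimpleBlock SimpleActor object] + [SecureView FastAgent AbstractPool AbstractProxy SafeQueue SimpleBlock SimpleActor object] + [SafeQueue SimpleBlock SimpleActor object] + [SecureView SafeQueue]
  take SmartProxy:  [SmartProxy AbstractPool AbstractProxy SimpleBlock SimpleActor object] + [SecureView FastAgent AbstractPool AbstractProxy SafeQueue SimpleBlock SimpleActor object] + [SafeQueue SimpleBlock SimpleActor object] + [SecureView SafeQueue]
  take SecureView:  [AbstractPool AbstractProxy SimpleBlock SimpleActor object] + [SecureView FastAgent AbstractPool AbstractProxy SafeQueue SimpleBlock SimpleActor object] + [SafeQueue SimpleBlock SimpleActor object] + [SecureView SafeQueue]
  take FastAgent:  [AbstractPool AbstractProxy SimpleBlock SimpleActor object] + [FastAgent AbstractPool AbstractProxy SafeQueue SimpleBlock SimpleActor object] + [SafeQueue SimpleBlock SimpleActor object] + [SafeQueue]
  take AbstractPool:  [AbstractPool AbstractProxy SimpleBlock SimpleActor object] + [AbstractPool AbstractProxy SafeQueue SimpleBlock SimpleActor object] + [SafeQueue SimpleBlock SimpleActor object] + [SafeQueue]
  take AbstractProxy:  [AbstractProxy SimpleBlock SimpleActor object] + [AbstractProxy SafeQueue SimpleBlock SimpleActor object] + [SafeQueue SimpleBlock SimpleActor object] + [SafeQueue]
  take SafeQueue:  [SimpleBlock SimpleActor object] + [SafeQueue SimpleBlock SimpleActor object] + [SafeQueue SimpleBlock SimpleActor object] + [SafeQueue]
  take SimpleBlock:  [SimpleBlock SimpleActor object] + [SimpleBlock SimpleActor object] + [SimpleBlock SimpleActor object]
  take SimpleActor:  [SimpleActor object] + [SimpleActor object] + [SimpleActor object]
  take object:  [object] + [object] + [object]
MRO: SecureEvent AbstractView SmartCache SmartProxy SecureView FastAgent AbstractPool AbstractProxy SafeQueue SimpleBlock SimpleActor object
SimpleActor is at position 10; next is object.

object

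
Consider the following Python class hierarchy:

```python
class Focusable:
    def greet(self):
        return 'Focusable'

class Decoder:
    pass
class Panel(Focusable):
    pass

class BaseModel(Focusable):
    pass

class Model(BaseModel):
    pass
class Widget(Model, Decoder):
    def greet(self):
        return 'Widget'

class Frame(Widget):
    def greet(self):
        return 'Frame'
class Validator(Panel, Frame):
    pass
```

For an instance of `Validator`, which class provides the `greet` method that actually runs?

L[Validator] = Validator + merge(L[Panel], L[Frame], [Panel Frame])
  take Panel:  [Panel Focusable object] + [Frame Widget Model BaseModel Focusable Decoder object] + [Panel Frame]
  take Frame:  [Focusable object] + [Frame Widget Model BaseModel Focusable Decoder object] + [Frame]
  take Widget:  [Focusable object] + [Widget Model BaseModel Focusable Decoder object]
  take Model:  [Focusable object] + [Model BaseModel Focusable Decoder object]
  take BaseModel:  [Focusable object] + [BaseModel Focusable Decoder object]
  take Focusable:  [Focusable object] + [Focusable Decoder object]
  take Decoder:  [object] + [Decoder object]
  take object:  [object] + [object]
MRO: Validator Panel Frame Widget Model BaseModel Focusable Decoder object
greet is defined in: Focusable, Frame, Widget. First along the MRO is Frame.

Frame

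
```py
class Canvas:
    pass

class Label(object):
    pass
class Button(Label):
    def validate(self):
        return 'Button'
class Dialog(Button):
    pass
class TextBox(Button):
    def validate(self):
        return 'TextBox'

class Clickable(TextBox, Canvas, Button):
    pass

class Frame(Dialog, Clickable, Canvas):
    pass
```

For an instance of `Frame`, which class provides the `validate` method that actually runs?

L[Frame] = Frame + merge(L[Dialog], L[Clickable], L[Canvas], [Dialog Clickable Canvas])
  take Dialog:  [Dialog Button Label object] + [Clickable TextBox Canvas Button Label object] + [Canvas object] + [Dialog Clickable Canvas]
  take Clickable:  [Button Label object] + [Clickable TextBox Canvas Button Label object] + [Canvas object] + [Clickable Canvas]
  take TextBox:  [Button Label object] + [TextBox Canvas Button Label object] + [Canvas object] + [Canvas]
  take Canvas:  [Button Label object] + [Canvas Button Label object] + [Canvas object] + [Canvas]
  take Button:  [Button Label object] + [Button Label object] + [object]
  take Label:  [Label object] + [Label object] + [object]
  take object:  [object] + [object] + [object]
MRO: Frame Dialog Clickable TextBox Canvas Button Label object
validate is defined in: Button, TextBox. First along the MRO is TextBox.

TextBox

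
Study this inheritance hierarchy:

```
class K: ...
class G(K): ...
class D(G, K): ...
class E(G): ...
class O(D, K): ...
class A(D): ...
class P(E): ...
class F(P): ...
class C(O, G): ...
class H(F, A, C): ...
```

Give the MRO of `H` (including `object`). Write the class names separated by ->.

L[H] = H + merge(L[F], L[A], L[C], [F A C])
  take F:  [F P E G K object] + [A D G K object] + [C O D G K object] + [F A C]
  take P:  [P E G K object] + [A D G K object] + [C O D G K object] + [A C]
  take E:  [E G K object] + [A D G K object] + [C O D G K object] + [A C]
  take A:  [G K object] + [A D G K object] + [C O D G K object] + [A C]
  take C:  [G K object] + [D G K object] + [C O D G K object] + [C]
  take O:  [G K object] + [D G K object] + [O D G K object]
  take D:  [G K object] + [D G K object] + [D G K object]
  take G:  [G K object] + [G K object] + [G K object]
  take K:  [K object] + [K object] + [K object]
  take object:  [object] + [object] + [object]

H -> F -> P -> E -> A -> C -> O -> D -> G -> K -> object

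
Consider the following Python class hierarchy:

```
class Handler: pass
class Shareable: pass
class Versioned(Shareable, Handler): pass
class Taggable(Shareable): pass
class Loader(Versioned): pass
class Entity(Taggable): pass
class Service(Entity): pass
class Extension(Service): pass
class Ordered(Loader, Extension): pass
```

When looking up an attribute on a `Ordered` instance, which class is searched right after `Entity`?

Taggable

L[Ordered] = Ordered + merge(L[Loader], L[Extension], [Loader Extension])
  take Loader:  [Loader Versioned Shareable Handler object] + [Extension Service Entity Taggable Shareable object] + [Loader Extension]
  take Versioned:  [Versioned Shareable Handler object] + [Extension Service Entity Taggable Shareable object] + [Extension]
  take Extension:  [Shareable Handler object] + [Extension Service Entity Taggable Shareable object] + [Extension]
  take Service:  [Shareable Handler object] + [Service Entity Taggable Shareable object]
  take Entity:  [Shareable Handler object] + [Entity Taggable Shareable object]
  take Taggable:  [Shareable Handler object] + [Taggable Shareable object]
  take Shareable:  [Shareable Handler object] + [Shareable object]
  take Handler:  [Handler object] + [object]
  take object:  [object] + [object]
MRO: Ordered Loader Versioned Extension Service Entity Taggable Shareable Handler object
Entity is at position 5; next is Taggable.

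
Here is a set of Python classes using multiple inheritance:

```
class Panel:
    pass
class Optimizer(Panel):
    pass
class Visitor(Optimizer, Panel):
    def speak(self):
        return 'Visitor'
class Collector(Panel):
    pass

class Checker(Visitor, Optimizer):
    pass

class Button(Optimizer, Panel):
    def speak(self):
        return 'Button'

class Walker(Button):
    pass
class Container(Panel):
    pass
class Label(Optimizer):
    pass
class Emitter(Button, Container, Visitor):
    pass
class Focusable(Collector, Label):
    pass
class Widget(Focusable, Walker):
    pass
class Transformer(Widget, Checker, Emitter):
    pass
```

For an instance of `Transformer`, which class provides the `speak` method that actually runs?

Button

L[Transformer] = Transformer + merge(L[Widget], L[Checker], L[Emitter], [Widget Checker Emitter])
  take Widget:  [Widget Focusable Collector Label Walker Button Optimizer Panel object] + [Checker Visitor Optimizer Panel object] + [Emitter Button Container Visitor Optimizer Panel object] + [Widget Checker Emitter]
  take Focusable:  [Focusable Collector Label Walker Button Optimizer Panel object] + [Checker Visitor Optimizer Panel object] + [Emitter Button Container Visitor Optimizer Panel object] + [Checker Emitter]
  take Collector:  [Collector Label Walker Button Optimizer Panel object] + [Checker Visitor Optimizer Panel object] + [Emitter Button Container Visitor Optimizer Panel object] + [Checker Emitter]
  take Label:  [Label Walker Button Optimizer Panel object] + [Checker Visitor Optimizer Panel object] + [Emitter Button Container Visitor Optimizer Panel object] + [Checker Emitter]
  take Walker:  [Walker Button Optimizer Panel object] + [Checker Visitor Optimizer Panel object] + [Emitter Button Container Visitor Optimizer Panel object] + [Checker Emitter]
  take Checker:  [Button Optimizer Panel object] + [Checker Visitor Optimizer Panel object] + [Emitter Button Container Visitor Optimizer Panel object] + [Checker Emitter]
  take Emitter:  [Button Optimizer Panel object] + [Visitor Optimizer Panel object] + [Emitter Button Container Visitor Optimizer Panel object] + [Emitter]
  take Button:  [Button Optimizer Panel object] + [Visitor Optimizer Panel object] + [Button Container Visitor Optimizer Panel object]
  take Container:  [Optimizer Panel object] + [Visitor Optimizer Panel object] + [Container Visitor Optimizer Panel object]
  take Visitor:  [Optimizer Panel object] + [Visitor Optimizer Panel object] + [Visitor Optimizer Panel object]
  take Optimizer:  [Optimizer Panel object] + [Optimizer Panel object] + [Optimizer Panel object]
  take Panel:  [Panel object] + [Panel object] + [Panel object]
  take object:  [object] + [object] + [object]
MRO: Transformer Widget Focusable Collector Label Walker Checker Emitter Button Container Visitor Optimizer Panel object
speak is defined in: Button, Visitor. First along the MRO is Button.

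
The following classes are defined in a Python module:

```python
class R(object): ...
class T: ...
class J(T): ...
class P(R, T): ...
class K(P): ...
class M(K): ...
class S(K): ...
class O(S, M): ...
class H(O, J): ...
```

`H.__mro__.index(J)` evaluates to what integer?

7

L[H] = H + merge(L[O], L[J], [O J])
  take O:  [O S M K P R T object] + [J T object] + [O J]
  take S:  [S M K P R T object] + [J T object] + [J]
  take M:  [M K P R T object] + [J T object] + [J]
  take K:  [K P R T object] + [J T object] + [J]
  take P:  [P R T object] + [J T object] + [J]
  take R:  [R T object] + [J T object] + [J]
  take J:  [T object] + [J T object] + [J]
  take T:  [T object] + [T object]
  take object:  [object] + [object]
MRO: H O S M K P R J T object
J sits at index 7.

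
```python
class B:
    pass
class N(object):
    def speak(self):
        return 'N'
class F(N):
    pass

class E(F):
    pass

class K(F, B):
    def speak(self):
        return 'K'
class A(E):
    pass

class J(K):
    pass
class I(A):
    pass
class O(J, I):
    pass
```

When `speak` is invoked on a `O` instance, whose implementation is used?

K

L[O] = O + merge(L[J], L[I], [J I])
  take J:  [J K F N B object] + [I A E F N object] + [J I]
  take K:  [K F N B object] + [I A E F N object] + [I]
  take I:  [F N B object] + [I A E F N object] + [I]
  take A:  [F N B object] + [A E F N object]
  take E:  [F N B object] + [E F N object]
  take F:  [F N B object] + [F N object]
  take N:  [N B object] + [N object]
  take B:  [B object] + [object]
  take object:  [object] + [object]
MRO: O J K I A E F N B object
speak is defined in: K, N. First along the MRO is K.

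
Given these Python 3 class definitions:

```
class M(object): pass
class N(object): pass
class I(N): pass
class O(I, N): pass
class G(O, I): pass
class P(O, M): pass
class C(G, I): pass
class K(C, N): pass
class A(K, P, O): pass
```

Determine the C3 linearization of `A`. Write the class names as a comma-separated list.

A, K, C, G, P, O, I, N, M, object

L[A] = A + merge(L[K], L[P], L[O], [K P O])
  take K:  [K C G O I N object] + [P O I N M object] + [O I N object] + [K P O]
  take C:  [C G O I N object] + [P O I N M object] + [O I N object] + [P O]
  take G:  [G O I N object] + [P O I N M object] + [O I N object] + [P O]
  take P:  [O I N object] + [P O I N M object] + [O I N object] + [P O]
  take O:  [O I N object] + [O I N M object] + [O I N object] + [O]
  take I:  [I N object] + [I N M object] + [I N object]
  take N:  [N object] + [N M object] + [N object]
  take M:  [object] + [M object] + [object]
  take object:  [object] + [object] + [object]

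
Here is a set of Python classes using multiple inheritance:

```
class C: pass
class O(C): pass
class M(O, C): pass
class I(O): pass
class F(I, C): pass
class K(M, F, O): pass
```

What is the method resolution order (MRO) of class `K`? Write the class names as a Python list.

[K, M, F, I, O, C, object]

L[K] = K + merge(L[M], L[F], L[O], [M F O])
  take M:  [M O C object] + [F I O C object] + [O C object] + [M F O]
  take F:  [O C object] + [F I O C object] + [O C object] + [F O]
  take I:  [O C object] + [I O C object] + [O C object] + [O]
  take O:  [O C object] + [O C object] + [O C object] + [O]
  take C:  [C object] + [C object] + [C object]
  take object:  [object] + [object] + [object]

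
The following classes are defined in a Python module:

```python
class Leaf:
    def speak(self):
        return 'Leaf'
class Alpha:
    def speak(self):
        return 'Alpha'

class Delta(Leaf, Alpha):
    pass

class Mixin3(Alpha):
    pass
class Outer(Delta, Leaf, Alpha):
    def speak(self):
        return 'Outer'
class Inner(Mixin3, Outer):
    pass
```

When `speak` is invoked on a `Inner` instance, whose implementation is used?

Outer

L[Inner] = Inner + merge(L[Mixin3], L[Outer], [Mixin3 Outer])
  take Mixin3:  [Mixin3 Alpha object] + [Outer Delta Leaf Alpha object] + [Mixin3 Outer]
  take Outer:  [Alpha object] + [Outer Delta Leaf Alpha object] + [Outer]
  take Delta:  [Alpha object] + [Delta Leaf Alpha object]
  take Leaf:  [Alpha object] + [Leaf Alpha object]
  take Alpha:  [Alpha object] + [Alpha object]
  take object:  [object] + [object]
MRO: Inner Mixin3 Outer Delta Leaf Alpha object
speak is defined in: Alpha, Leaf, Outer. First along the MRO is Outer.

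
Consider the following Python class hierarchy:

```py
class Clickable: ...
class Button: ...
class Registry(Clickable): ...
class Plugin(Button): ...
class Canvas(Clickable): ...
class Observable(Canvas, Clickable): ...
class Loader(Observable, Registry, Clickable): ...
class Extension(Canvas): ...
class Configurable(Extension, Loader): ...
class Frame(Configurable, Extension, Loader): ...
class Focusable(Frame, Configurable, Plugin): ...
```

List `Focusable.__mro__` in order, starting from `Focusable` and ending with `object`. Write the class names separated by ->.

L[Focusable] = Focusable + merge(L[Frame], L[Configurable], L[Plugin], [Frame Configurable Plugin])
  take Frame:  [Frame Configurable Extension Loader Observable Canvas Registry Clickable object] + [Configurable Extension Loader Observable Canvas Registry Clickable object] + [Plugin Button object] + [Frame Configurable Plugin]
  take Configurable:  [Configurable Extension Loader Observable Canvas Registry Clickable object] + [Configurable Extension Loader Observable Canvas Registry Clickable object] + [Plugin Button object] + [Configurable Plugin]
  take Extension:  [Extension Loader Observable Canvas Registry Clickable object] + [Extension Loader Observable Canvas Registry Clickable object] + [Plugin Button object] + [Plugin]
  take Loader:  [Loader Observable Canvas Registry Clickable object] + [Loader Observable Canvas Registry Clickable object] + [Plugin Button object] + [Plugin]
  take Observable:  [Observable Canvas Registry Clickable object] + [Observable Canvas Registry Clickable object] + [Plugin Button object] + [Plugin]
  take Canvas:  [Canvas Registry Clickable object] + [Canvas Registry Clickable object] + [Plugin Button object] + [Plugin]
  take Registry:  [Registry Clickable object] + [Registry Clickable object] + [Plugin Button object] + [Plugin]
  take Clickable:  [Clickable object] + [Clickable object] + [Plugin Button object] + [Plugin]
  take Plugin:  [object] + [object] + [Plugin Button object] + [Plugin]
  take Button:  [object] + [object] + [Button object]
  take object:  [object] + [object] + [object]

Focusable -> Frame -> Configurable -> Extension -> Loader -> Observable -> Canvas -> Registry -> Clickable -> Plugin -> Button -> object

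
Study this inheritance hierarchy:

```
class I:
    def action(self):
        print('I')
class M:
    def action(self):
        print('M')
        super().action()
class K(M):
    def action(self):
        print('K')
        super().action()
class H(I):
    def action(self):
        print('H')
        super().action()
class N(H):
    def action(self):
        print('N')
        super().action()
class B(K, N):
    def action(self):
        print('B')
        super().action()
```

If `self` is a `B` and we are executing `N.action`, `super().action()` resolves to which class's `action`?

H

L[B] = B + merge(L[K], L[N], [K N])
  take K:  [K M object] + [N H I object] + [K N]
  take M:  [M object] + [N H I object] + [N]
  take N:  [object] + [N H I object] + [N]
  take H:  [object] + [H I object]
  take I:  [object] + [I object]
  take object:  [object] + [object]
MRO: B K M N H I object
super() in N.action on a B instance goes to the class after N in B's MRO: H.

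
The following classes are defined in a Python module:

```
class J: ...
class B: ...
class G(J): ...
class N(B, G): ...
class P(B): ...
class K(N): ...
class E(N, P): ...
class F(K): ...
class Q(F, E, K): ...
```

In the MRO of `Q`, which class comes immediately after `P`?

L[Q] = Q + merge(L[F], L[E], L[K], [F E K])
  take F:  [F K N B G J object] + [E N P B G J object] + [K N B G J object] + [F E K]
  take E:  [K N B G J object] + [E N P B G J object] + [K N B G J object] + [E K]
  take K:  [K N B G J object] + [N P B G J object] + [K N B G J object] + [K]
  take N:  [N B G J object] + [N P B G J object] + [N B G J object]
  take P:  [B G J object] + [P B G J object] + [B G J object]
  take B:  [B G J object] + [B G J object] + [B G J object]
  take G:  [G J object] + [G J object] + [G J object]
  take J:  [J object] + [J object] + [J object]
  take object:  [object] + [object] + [object]
MRO: Q F E K N P B G J object
P is at position 5; next is B.

B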